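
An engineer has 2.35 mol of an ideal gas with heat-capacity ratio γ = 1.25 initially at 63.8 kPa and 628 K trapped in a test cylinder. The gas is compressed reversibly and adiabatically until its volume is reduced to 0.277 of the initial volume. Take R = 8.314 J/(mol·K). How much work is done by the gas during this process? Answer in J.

V₁ = nRT₁/P₁ = 2.35×8.314×628/63.8 = 192 L.
Adiabatic: TV^(γ−1) = const ⇒ T₂ = 628×(3.61)^0.250 = 866 K; PV^γ = const ⇒ P₂ = 317 kPa.
ΔU = nCvΔT = 2.35×33.3×(866−628) = 18600 J.
Q = 0 for an adiabatic process, so W = −ΔU = -18600 J.

-18600 J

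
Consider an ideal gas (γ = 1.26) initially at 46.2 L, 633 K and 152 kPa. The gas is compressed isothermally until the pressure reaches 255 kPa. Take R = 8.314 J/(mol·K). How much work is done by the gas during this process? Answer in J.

-3630 J

n = P₁V₁/(RT₁) = 152×46.2/(8.314×633) = 1.33 mol.
Isothermal: T stays 633 K; PV = const ⇒ V₂ = 27.5 L, P₂ = 255 kPa.
W = nRT ln(V₂/V₁) = 1.33×8.314×633×ln(0.596) = -3630 J.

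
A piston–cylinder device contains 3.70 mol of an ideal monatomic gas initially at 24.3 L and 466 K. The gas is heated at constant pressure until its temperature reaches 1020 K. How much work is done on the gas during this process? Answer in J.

-17000 J

P₁ = nRT₁/V₁ = 3.70×8.314×466/24.3 = 590 kPa.
Isobaric: P stays 590 kPa; V/T = const ⇒ T₂ = 1020 K, V₂ = 53.2 L.
W = PΔV = 590×(53.2−24.3) kPa·L = 17000 J.
Work done on the gas = −W_by = -17000 J.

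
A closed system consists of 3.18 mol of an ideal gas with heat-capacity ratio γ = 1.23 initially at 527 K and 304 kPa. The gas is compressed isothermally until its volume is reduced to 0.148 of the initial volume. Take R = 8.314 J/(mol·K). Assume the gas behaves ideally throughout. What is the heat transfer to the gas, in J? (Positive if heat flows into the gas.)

V₁ = nRT₁/P₁ = 3.18×8.314×527/304 = 45.8 L.
Isothermal: T stays 527 K; PV = const ⇒ V₂ = 6.78 L, P₂ = 2050 kPa.
ΔU = 0 (ideal gas, T constant).
W = nRT ln(V₂/V₁) = 3.18×8.314×527×ln(0.148) = -26600 J.
Q = ΔU + W = -26600 J.

-26600 J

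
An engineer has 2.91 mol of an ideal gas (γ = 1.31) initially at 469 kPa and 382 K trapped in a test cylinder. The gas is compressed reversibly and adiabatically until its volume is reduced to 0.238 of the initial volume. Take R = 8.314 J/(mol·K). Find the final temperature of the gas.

596 K

V₁ = nRT₁/P₁ = 2.91×8.314×382/469 = 19.7 L.
Adiabatic: TV^(γ−1) = const ⇒ T₂ = 382×(4.20)^0.310 = 596 K; PV^γ = const ⇒ P₂ = 3080 kPa.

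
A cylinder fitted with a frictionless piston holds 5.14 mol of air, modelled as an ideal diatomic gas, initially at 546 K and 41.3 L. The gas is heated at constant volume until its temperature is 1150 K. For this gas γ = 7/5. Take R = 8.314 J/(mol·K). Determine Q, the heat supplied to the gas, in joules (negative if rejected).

64500 J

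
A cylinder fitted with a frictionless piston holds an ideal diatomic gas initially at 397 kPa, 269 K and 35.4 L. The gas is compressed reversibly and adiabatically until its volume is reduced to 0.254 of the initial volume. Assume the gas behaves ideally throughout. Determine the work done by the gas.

n = P₁V₁/(RT₁) = 397×35.4/(8.314×269) = 6.28 mol.
Adiabatic: TV^(γ−1) = const ⇒ T₂ = 269×(3.94)^0.400 = 465 K; PV^γ = const ⇒ P₂ = 2700 kPa.
ΔU = nCvΔT = 6.28×20.8×(465−269) = 25700 J.
Q = 0 for an adiabatic process, so W = −ΔU = -25700 J.

-25700 J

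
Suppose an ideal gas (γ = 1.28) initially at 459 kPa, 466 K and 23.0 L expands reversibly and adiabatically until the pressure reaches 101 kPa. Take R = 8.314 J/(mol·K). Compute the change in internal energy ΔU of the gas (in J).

-10600 J

n = P₁V₁/(RT₁) = 459×23.0/(8.314×466) = 2.72 mol.
Adiabatic: T₂/T₁ = (P₂/P₁)^((γ−1)/γ) ⇒ T₂ = 466×(0.220)^0.219 = 335 K; V₂ = 75.1 L.
For an ideal gas ΔU = nCvΔT with Cv = R/(γ−1) = 29.7 J/(mol·K).
ΔU = 2.72×29.7×(335−466) = -10600 J.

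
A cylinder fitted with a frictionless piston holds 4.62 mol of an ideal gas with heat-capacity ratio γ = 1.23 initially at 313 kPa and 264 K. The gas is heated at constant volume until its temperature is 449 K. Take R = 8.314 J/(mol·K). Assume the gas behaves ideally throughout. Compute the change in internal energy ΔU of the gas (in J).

30900 J

V₁ = nRT₁/P₁ = 4.62×8.314×264/313 = 32.4 L.
Isochoric: V stays 32.4 L; P/T = const ⇒ T₂ = 449 K, P₂ = 532 kPa.
For an ideal gas ΔU = nCvΔT with Cv = R/(γ−1) = 36.1 J/(mol·K).
ΔU = 4.62×36.1×(449−264) = 30900 J.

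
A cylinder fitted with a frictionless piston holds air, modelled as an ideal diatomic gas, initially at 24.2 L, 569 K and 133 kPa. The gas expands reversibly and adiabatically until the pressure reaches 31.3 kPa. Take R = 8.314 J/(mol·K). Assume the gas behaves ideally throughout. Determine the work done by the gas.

2720 J

n = P₁V₁/(RT₁) = 133×24.2/(8.314×569) = 0.680 mol.
Adiabatic: T₂/T₁ = (P₂/P₁)^((γ−1)/γ) ⇒ T₂ = 569×(0.235)^0.286 = 376 K; V₂ = 68.0 L.
ΔU = nCvΔT = 0.680×20.8×(376−569) = -2720 J.
Q = 0 for an adiabatic process, so W = −ΔU = 2720 J.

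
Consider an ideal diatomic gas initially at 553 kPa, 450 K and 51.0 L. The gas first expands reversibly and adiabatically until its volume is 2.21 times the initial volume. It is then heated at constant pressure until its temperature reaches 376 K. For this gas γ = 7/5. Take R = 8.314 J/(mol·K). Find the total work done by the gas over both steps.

22200 J

n = P₁V₁/(RT₁) = 553×51.0/(8.314×450) = 7.54 mol.
Step 1 — Adiabatic: TV^(γ−1) = const ⇒ T₂ = 450×(0.452)^0.400 = 328 K; PV^γ = const ⇒ P₂ = 182 kPa.
ΔU = nCvΔT = 7.54×20.8×(328−450) = -19200 J.
Q = 0 for an adiabatic process, so W = −ΔU = 19200 J.
State after step 1: P = 182 kPa, V = 113 L, T = 328 K.
Step 2 — Isobaric: P stays 182 kPa; V/T = const ⇒ T₂ = 376 K, V₂ = 129 L.
W = PΔV = 182×(129−113) kPa·L = 3030 J.
ΔU = nCvΔT = 7.54×20.8×(376−328) = 7570 J.
Q = ΔU + W = nCpΔT = 10600 J.
Net over both steps: W = 22200 J, Q = 10600 J, ΔU = -11600 J.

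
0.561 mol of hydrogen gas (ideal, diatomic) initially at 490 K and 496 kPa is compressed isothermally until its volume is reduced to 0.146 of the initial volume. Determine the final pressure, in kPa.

3400 kPa

V₁ = nRT₁/P₁ = 0.561×8.314×490/496 = 4.61 L.
Isothermal: T stays 490 K; PV = const ⇒ V₂ = 0.673 L, P₂ = 3400 kPa.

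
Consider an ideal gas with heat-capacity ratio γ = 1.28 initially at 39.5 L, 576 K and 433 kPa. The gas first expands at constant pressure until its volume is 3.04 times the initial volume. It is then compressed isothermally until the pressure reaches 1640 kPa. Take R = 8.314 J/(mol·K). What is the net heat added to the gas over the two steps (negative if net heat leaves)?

n = P₁V₁/(RT₁) = 433×39.5/(8.314×576) = 3.57 mol.
Step 1 — Isobaric: P stays 433 kPa; V/T = const ⇒ T₂ = 1750 K, V₂ = 120 L.
W = PΔV = 433×(120−39.5) kPa·L = 34900 J.
ΔU = nCvΔT = 3.57×29.7×(1750−576) = 125000 J.
Q = ΔU + W = nCpΔT = 160000 J.
State after step 1: P = 433 kPa, V = 120 L, T = 1750 K.
Step 2 — Isothermal: T stays 1750 K; PV = const ⇒ V₂ = 31.7 L, P₂ = 1640 kPa.
ΔU = 0 (ideal gas, T constant).
W = nRT ln(V₂/V₁) = 3.57×8.314×1750×ln(0.264) = -69200 J.
Q = ΔU + W = -69200 J.
Net over both steps: W = -34400 J, Q = 90300 J, ΔU = 125000 J.

90300 J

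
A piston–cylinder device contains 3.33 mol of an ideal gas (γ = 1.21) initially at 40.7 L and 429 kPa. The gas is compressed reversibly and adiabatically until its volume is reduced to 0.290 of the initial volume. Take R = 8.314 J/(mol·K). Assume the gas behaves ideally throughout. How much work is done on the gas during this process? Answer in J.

T₁ = P₁V₁/(nR) = 429×40.7/(3.33×8.314) = 631 K.
Adiabatic: TV^(γ−1) = const ⇒ T₂ = 631×(3.45)^0.210 = 818 K; PV^γ = const ⇒ P₂ = 1920 kPa.
ΔU = nCvΔT = 3.33×39.6×(818−631) = 24700 J.
Q = 0 for an adiabatic process, so W = −ΔU = -24700 J.
Work done on the gas = −W_by = 24700 J.

24700 J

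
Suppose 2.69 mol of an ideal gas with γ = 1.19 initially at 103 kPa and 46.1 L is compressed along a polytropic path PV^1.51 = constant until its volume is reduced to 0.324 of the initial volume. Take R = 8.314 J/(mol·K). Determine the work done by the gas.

-7230 J

T₁ = P₁V₁/(nR) = 103×46.1/(2.69×8.314) = 212 K.
Polytropic n=1.51: T₂ = T₁(V₁/V₂)^(n−1) = 212×(3.09)^0.51 = 377 K; P₂ = P₁(V₁/V₂)^n = 565 kPa.
W = (P₁V₁−P₂V₂)/(n−1) = (103×46.1−565×14.9)/0.51 = -7230 J.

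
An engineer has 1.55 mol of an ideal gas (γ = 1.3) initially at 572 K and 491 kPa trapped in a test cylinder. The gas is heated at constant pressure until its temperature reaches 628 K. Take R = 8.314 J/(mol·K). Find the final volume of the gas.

16.5 L

V₁ = nRT₁/P₁ = 1.55×8.314×572/491 = 15.0 L.
Isobaric: P stays 491 kPa; V/T = const ⇒ T₂ = 628 K, V₂ = 16.5 L.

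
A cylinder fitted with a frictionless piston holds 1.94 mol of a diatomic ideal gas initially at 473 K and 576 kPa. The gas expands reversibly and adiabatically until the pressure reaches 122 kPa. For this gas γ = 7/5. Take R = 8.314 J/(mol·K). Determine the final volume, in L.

40.1 L

V₁ = nRT₁/P₁ = 1.94×8.314×473/576 = 13.2 L.
Adiabatic: T₂/T₁ = (P₂/P₁)^((γ−1)/γ) ⇒ T₂ = 473×(0.212)^0.286 = 304 K; V₂ = 40.1 L.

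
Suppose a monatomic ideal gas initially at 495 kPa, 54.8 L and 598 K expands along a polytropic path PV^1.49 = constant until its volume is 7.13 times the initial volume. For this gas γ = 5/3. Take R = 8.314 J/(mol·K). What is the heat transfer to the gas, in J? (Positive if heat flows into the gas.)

n = P₁V₁/(RT₁) = 495×54.8/(8.314×598) = 5.46 mol.
Polytropic n=1.49: T₂ = T₁(V₁/V₂)^(n−1) = 598×(0.140)^0.49 = 228 K; P₂ = P₁(V₁/V₂)^n = 26.5 kPa.
W = (P₁V₁−P₂V₂)/(n−1) = (495×54.8−26.5×391)/0.49 = 34200 J.
ΔU = nCvΔT = 5.46×12.5×(228−598) = -25100 J.
Q = ΔU + W = 9070 J.

9070 J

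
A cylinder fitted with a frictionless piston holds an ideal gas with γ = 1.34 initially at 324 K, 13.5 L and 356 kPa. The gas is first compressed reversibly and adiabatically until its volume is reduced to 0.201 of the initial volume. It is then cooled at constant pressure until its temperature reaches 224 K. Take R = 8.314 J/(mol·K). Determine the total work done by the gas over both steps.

-15200 J

n = P₁V₁/(RT₁) = 356×13.5/(8.314×324) = 1.78 mol.
Step 1 — Adiabatic: TV^(γ−1) = const ⇒ T₂ = 324×(4.98)^0.340 = 559 K; PV^γ = const ⇒ P₂ = 3060 kPa.
ΔU = nCvΔT = 1.78×24.5×(559−324) = 10300 J.
Q = 0 for an adiabatic process, so W = −ΔU = -10300 J.
State after step 1: P = 3060 kPa, V = 2.71 L, T = 559 K.
Step 2 — Isobaric: P stays 3060 kPa; V/T = const ⇒ T₂ = 224 K, V₂ = 1.09 L.
W = PΔV = 3060×(1.09−2.71) kPa·L = -4970 J.
ΔU = nCvΔT = 1.78×24.5×(224−559) = -14600 J.
Q = ΔU + W = nCpΔT = -19600 J.
Net over both steps: W = -15200 J, Q = -19600 J, ΔU = -4360 J.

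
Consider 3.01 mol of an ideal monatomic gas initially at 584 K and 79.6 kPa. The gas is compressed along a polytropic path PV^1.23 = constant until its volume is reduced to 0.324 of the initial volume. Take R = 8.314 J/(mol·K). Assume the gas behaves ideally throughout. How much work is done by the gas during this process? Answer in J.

-18800 J

V₁ = nRT₁/P₁ = 3.01×8.314×584/79.6 = 184 L.
Polytropic n=1.23: T₂ = T₁(V₁/V₂)^(n−1) = 584×(3.09)^0.23 = 757 K; P₂ = P₁(V₁/V₂)^n = 318 kPa.
W = (P₁V₁−P₂V₂)/(n−1) = (79.6×184−318×59.5)/0.23 = -18800 J.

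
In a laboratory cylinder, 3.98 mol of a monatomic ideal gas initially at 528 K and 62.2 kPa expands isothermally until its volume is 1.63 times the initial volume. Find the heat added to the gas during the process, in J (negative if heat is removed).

V₁ = nRT₁/P₁ = 3.98×8.314×528/62.2 = 281 L.
Isothermal: T stays 528 K; PV = const ⇒ V₂ = 458 L, P₂ = 38.2 kPa.
ΔU = 0 (ideal gas, T constant).
W = nRT ln(V₂/V₁) = 3.98×8.314×528×ln(1.63) = 8540 J.
Q = ΔU + W = 8540 J.

8540 J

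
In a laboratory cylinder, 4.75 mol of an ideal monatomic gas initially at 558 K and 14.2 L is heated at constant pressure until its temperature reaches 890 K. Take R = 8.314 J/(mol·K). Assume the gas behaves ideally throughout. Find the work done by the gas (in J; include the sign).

P₁ = nRT₁/V₁ = 4.75×8.314×558/14.2 = 1550 kPa.
Isobaric: P stays 1550 kPa; V/T = const ⇒ T₂ = 890 K, V₂ = 22.6 L.
W = PΔV = 1550×(22.6−14.2) kPa·L = 13100 J.

13100 J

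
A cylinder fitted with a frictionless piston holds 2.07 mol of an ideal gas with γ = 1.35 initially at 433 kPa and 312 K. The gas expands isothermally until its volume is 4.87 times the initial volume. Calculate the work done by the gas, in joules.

V₁ = nRT₁/P₁ = 2.07×8.314×312/433 = 12.4 L.
Isothermal: T stays 312 K; PV = const ⇒ V₂ = 60.4 L, P₂ = 88.9 kPa.
W = nRT ln(V₂/V₁) = 2.07×8.314×312×ln(4.87) = 8500 J.

8500 J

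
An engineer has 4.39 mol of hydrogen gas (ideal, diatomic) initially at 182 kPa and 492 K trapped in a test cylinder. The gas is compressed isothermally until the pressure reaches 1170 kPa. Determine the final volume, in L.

V₁ = nRT₁/P₁ = 4.39×8.314×492/182 = 98.7 L.
Isothermal: T stays 492 K; PV = const ⇒ V₂ = 15.3 L, P₂ = 1170 kPa.

15.3 L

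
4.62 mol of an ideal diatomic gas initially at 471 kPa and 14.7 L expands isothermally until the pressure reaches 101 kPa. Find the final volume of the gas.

T₁ = P₁V₁/(nR) = 471×14.7/(4.62×8.314) = 180 K.
Isothermal: T stays 180 K; PV = const ⇒ V₂ = 68.6 L, P₂ = 101 kPa.

68.6 L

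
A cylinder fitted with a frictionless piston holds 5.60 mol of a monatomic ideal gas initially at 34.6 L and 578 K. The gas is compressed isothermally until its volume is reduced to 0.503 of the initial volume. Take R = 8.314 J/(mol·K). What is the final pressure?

P₁ = nRT₁/V₁ = 5.60×8.314×578/34.6 = 778 kPa.
Isothermal: T stays 578 K; PV = const ⇒ V₂ = 17.4 L, P₂ = 1550 kPa.

1550 kPa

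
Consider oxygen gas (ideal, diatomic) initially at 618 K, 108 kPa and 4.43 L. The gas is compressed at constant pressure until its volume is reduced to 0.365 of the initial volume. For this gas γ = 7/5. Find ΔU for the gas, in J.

-760 J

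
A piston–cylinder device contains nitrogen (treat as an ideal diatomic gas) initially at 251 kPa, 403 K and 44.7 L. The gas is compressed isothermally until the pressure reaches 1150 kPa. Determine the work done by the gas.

-17100 J

n = P₁V₁/(RT₁) = 251×44.7/(8.314×403) = 3.35 mol.
Isothermal: T stays 403 K; PV = const ⇒ V₂ = 9.76 L, P₂ = 1150 kPa.
W = nRT ln(V₂/V₁) = 3.35×8.314×403×ln(0.218) = -17100 J.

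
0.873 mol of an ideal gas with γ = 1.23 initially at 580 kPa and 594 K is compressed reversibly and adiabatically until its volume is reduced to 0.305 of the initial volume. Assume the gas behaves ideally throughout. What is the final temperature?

V₁ = nRT₁/P₁ = 0.873×8.314×594/580 = 7.43 L.
Adiabatic: TV^(γ−1) = const ⇒ T₂ = 594×(3.28)^0.230 = 781 K; PV^γ = const ⇒ P₂ = 2500 kPa.

781 K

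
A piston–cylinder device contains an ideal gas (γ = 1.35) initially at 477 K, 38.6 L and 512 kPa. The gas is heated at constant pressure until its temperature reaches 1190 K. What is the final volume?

96.3 L

Isobaric: P stays 512 kPa; V/T = const ⇒ T₂ = 1190 K, V₂ = 96.3 L.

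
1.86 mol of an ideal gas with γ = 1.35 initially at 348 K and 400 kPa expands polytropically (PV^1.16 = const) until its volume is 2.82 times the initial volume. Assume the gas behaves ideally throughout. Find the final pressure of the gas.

V₁ = nRT₁/P₁ = 1.86×8.314×348/400 = 13.5 L.
Polytropic n=1.16: T₂ = T₁(V₁/V₂)^(n−1) = 348×(0.355)^0.16 = 295 K; P₂ = P₁(V₁/V₂)^n = 120 kPa.

120 kPa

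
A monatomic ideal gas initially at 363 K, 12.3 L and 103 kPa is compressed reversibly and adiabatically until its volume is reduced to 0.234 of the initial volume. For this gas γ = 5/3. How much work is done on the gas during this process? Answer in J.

n = P₁V₁/(RT₁) = 103×12.3/(8.314×363) = 0.420 mol.
Adiabatic: TV^(γ−1) = const ⇒ T₂ = 363×(4.27)^0.667 = 956 K; PV^γ = const ⇒ P₂ = 1160 kPa.
ΔU = nCvΔT = 0.420×12.5×(956−363) = 3100 J.
Q = 0 for an adiabatic process, so W = −ΔU = -3100 J.
Work done on the gas = −W_by = 3100 J.

3100 J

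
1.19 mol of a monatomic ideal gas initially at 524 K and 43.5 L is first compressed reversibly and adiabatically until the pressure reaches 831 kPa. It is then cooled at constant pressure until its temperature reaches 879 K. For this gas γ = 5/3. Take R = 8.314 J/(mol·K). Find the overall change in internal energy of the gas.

5270 J

P₁ = nRT₁/V₁ = 1.19×8.314×524/43.5 = 119 kPa.
Step 1 — Adiabatic: T₂/T₁ = (P₂/P₁)^((γ−1)/γ) ⇒ T₂ = 524×(6.97)^0.400 = 1140 K; V₂ = 13.6 L.
ΔU = nCvΔT = 1.19×12.5×(1140−524) = 9130 J.
Q = 0 for an adiabatic process, so W = −ΔU = -9130 J.
State after step 1: P = 831 kPa, V = 13.6 L, T = 1140 K.
Step 2 — Isobaric: P stays 831 kPa; V/T = const ⇒ T₂ = 879 K, V₂ = 10.5 L.
W = PΔV = 831×(10.5−13.6) kPa·L = -2580 J.
ΔU = nCvΔT = 1.19×12.5×(879−1140) = -3870 J.
Q = ΔU + W = nCpΔT = -6440 J.
Net over both steps: W = -11700 J, Q = -6440 J, ΔU = 5270 J.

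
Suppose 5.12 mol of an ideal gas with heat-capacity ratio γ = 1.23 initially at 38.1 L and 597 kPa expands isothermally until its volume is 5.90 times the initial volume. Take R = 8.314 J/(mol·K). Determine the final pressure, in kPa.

T₁ = P₁V₁/(nR) = 597×38.1/(5.12×8.314) = 534 K.
Isothermal: T stays 534 K; PV = const ⇒ V₂ = 225 L, P₂ = 101 kPa.

101 kPa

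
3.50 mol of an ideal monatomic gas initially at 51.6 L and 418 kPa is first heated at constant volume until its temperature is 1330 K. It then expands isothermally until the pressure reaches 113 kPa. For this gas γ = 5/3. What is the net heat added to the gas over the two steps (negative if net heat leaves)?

T₁ = P₁V₁/(nR) = 418×51.6/(3.50×8.314) = 741 K.
Step 1 — Isochoric: V stays 51.6 L; P/T = const ⇒ T₂ = 1330 K, P₂ = 750 kPa.
W = 0 (no volume change).
ΔU = nCvΔT = 3.50×12.5×(1330−741) = 25700 J.
Q = ΔU = 25700 J.
State after step 1: P = 750 kPa, V = 51.6 L, T = 1330 K.
Step 2 — Isothermal: T stays 1330 K; PV = const ⇒ V₂ = 342 L, P₂ = 113 kPa.
ΔU = 0 (ideal gas, T constant).
W = nRT ln(V₂/V₁) = 3.50×8.314×1330×ln(6.64) = 73300 J.
Q = ΔU + W = 73300 J.
Net over both steps: W = 73300 J, Q = 99000 J, ΔU = 25700 J.

99000 J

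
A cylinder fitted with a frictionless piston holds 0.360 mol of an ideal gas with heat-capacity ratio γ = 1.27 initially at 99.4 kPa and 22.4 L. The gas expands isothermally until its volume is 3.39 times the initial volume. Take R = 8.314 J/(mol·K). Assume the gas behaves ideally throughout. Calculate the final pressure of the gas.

T₁ = P₁V₁/(nR) = 99.4×22.4/(0.360×8.314) = 744 K.
Isothermal: T stays 744 K; PV = const ⇒ V₂ = 75.9 L, P₂ = 29.3 kPa.

29.3 kPa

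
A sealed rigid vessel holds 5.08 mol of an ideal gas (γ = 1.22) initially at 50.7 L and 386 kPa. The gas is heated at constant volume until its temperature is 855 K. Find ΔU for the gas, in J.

T₁ = P₁V₁/(nR) = 386×50.7/(5.08×8.314) = 463 K.
Isochoric: V stays 50.7 L; P/T = const ⇒ T₂ = 855 K, P₂ = 712 kPa.
For an ideal gas ΔU = nCvΔT with Cv = R/(γ−1) = 37.8 J/(mol·K).
ΔU = 5.08×37.8×(855−463) = 75200 J.

75200 J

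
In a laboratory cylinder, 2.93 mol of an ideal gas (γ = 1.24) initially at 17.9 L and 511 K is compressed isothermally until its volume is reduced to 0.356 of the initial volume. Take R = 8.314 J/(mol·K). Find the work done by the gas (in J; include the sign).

-12900 J

P₁ = nRT₁/V₁ = 2.93×8.314×511/17.9 = 695 kPa.
Isothermal: T stays 511 K; PV = const ⇒ V₂ = 6.37 L, P₂ = 1950 kPa.
W = nRT ln(V₂/V₁) = 2.93×8.314×511×ln(0.356) = -12900 J.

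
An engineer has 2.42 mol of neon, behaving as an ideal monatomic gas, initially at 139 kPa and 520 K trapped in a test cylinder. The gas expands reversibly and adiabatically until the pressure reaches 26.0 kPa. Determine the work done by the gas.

V₁ = nRT₁/P₁ = 2.42×8.314×520/139 = 75.3 L.
Adiabatic: T₂/T₁ = (P₂/P₁)^((γ−1)/γ) ⇒ T₂ = 520×(0.187)^0.400 = 266 K; V₂ = 206 L.
ΔU = nCvΔT = 2.42×12.5×(266−520) = -7670 J.
Q = 0 for an adiabatic process, so W = −ΔU = 7670 J.

7670 J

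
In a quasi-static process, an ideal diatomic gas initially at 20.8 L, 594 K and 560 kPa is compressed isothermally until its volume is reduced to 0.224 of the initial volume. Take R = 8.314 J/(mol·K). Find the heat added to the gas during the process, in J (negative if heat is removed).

n = P₁V₁/(RT₁) = 560×20.8/(8.314×594) = 2.36 mol.
Isothermal: T stays 594 K; PV = const ⇒ V₂ = 4.66 L, P₂ = 2500 kPa.
ΔU = 0 (ideal gas, T constant).
W = nRT ln(V₂/V₁) = 2.36×8.314×594×ln(0.224) = -17400 J.
Q = ΔU + W = -17400 J.

-17400 J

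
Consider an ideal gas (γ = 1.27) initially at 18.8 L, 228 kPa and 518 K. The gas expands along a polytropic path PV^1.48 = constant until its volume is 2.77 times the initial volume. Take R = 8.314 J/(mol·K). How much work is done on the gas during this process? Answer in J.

n = P₁V₁/(RT₁) = 228×18.8/(8.314×518) = 0.995 mol.
Polytropic n=1.48: T₂ = T₁(V₁/V₂)^(n−1) = 518×(0.361)^0.48 = 318 K; P₂ = P₁(V₁/V₂)^n = 50.5 kPa.
W = (P₁V₁−P₂V₂)/(n−1) = (228×18.8−50.5×52.1)/0.48 = 3450 J.
Work done on the gas = −W_by = -3450 J.

-3450 J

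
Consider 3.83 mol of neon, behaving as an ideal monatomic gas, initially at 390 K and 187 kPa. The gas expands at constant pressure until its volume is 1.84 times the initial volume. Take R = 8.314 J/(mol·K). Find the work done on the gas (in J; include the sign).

-10400 J

V₁ = nRT₁/P₁ = 3.83×8.314×390/187 = 66.4 L.
Isobaric: P stays 187 kPa; V/T = const ⇒ T₂ = 718 K, V₂ = 122 L.
W = PΔV = 187×(122−66.4) kPa·L = 10400 J.
Work done on the gas = −W_by = -10400 J.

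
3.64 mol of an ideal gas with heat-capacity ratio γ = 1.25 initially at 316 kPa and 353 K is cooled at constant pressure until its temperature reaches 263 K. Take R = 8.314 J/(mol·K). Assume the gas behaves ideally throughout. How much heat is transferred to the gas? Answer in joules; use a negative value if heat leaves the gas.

-13600 J

V₁ = nRT₁/P₁ = 3.64×8.314×353/316 = 33.8 L.
Isobaric: P stays 316 kPa; V/T = const ⇒ T₂ = 263 K, V₂ = 25.2 L.
W = PΔV = 316×(25.2−33.8) kPa·L = -2720 J.
ΔU = nCvΔT = 3.64×33.3×(263−353) = -10900 J.
Q = ΔU + W = nCpΔT = -13600 J.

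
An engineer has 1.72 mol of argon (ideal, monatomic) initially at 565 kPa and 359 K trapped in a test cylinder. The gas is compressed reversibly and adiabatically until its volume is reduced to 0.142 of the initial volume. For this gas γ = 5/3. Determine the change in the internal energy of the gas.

V₁ = nRT₁/P₁ = 1.72×8.314×359/565 = 9.09 L.
Adiabatic: TV^(γ−1) = const ⇒ T₂ = 359×(7.04)^0.667 = 1320 K; PV^γ = const ⇒ P₂ = 14600 kPa.
For an ideal gas ΔU = nCvΔT with Cv = (3/2)R = 12.5 J/(mol·K).
ΔU = 1.72×12.5×(1320−359) = 20600 J.

20600 J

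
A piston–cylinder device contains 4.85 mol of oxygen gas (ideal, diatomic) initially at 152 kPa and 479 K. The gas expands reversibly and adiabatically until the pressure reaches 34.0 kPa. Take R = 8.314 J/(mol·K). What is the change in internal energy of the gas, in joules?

V₁ = nRT₁/P₁ = 4.85×8.314×479/152 = 127 L.
Adiabatic: T₂/T₁ = (P₂/P₁)^((γ−1)/γ) ⇒ T₂ = 479×(0.224)^0.286 = 312 K; V₂ = 370 L.
For an ideal gas ΔU = nCvΔT with Cv = (5/2)R = 20.8 J/(mol·K).
ΔU = 4.85×20.8×(312−479) = -16800 J.

-16800 J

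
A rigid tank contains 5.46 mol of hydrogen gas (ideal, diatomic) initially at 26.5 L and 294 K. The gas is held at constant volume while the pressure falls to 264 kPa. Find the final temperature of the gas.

P₁ = nRT₁/V₁ = 5.46×8.314×294/26.5 = 504 kPa.
Isochoric: V stays 26.5 L; P/T = const ⇒ T₂ = 154 K, P₂ = 264 kPa.

154 K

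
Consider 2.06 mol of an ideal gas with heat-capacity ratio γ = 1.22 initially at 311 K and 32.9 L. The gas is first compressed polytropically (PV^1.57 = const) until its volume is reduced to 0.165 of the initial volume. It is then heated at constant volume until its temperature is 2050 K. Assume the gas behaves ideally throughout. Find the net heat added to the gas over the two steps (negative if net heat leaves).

119000 J

P₁ = nRT₁/V₁ = 2.06×8.314×311/32.9 = 162 kPa.
Step 1 — Polytropic n=1.57: T₂ = T₁(V₁/V₂)^(n−1) = 311×(6.06)^0.57 = 869 K; P₂ = P₁(V₁/V₂)^n = 2740 kPa.
W = (P₁V₁−P₂V₂)/(n−1) = (162×32.9−2740×5.43)/0.57 = -16800 J.
ΔU = nCvΔT = 2.06×37.8×(869−311) = 43400 J.
Q = ΔU + W = 26700 J.
State after step 1: P = 2740 kPa, V = 5.43 L, T = 869 K.
Step 2 — Isochoric: V stays 5.43 L; P/T = const ⇒ T₂ = 2050 K, P₂ = 6470 kPa.
W = 0 (no volume change).
ΔU = nCvΔT = 2.06×37.8×(2050−869) = 92000 J.
Q = ΔU = 92000 J.
Net over both steps: W = -16800 J, Q = 119000 J, ΔU = 135000 J.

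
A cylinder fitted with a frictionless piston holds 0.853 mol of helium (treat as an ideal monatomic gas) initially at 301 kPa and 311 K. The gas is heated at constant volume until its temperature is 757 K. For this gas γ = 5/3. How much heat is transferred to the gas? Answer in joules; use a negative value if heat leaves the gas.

4740 J

V₁ = nRT₁/P₁ = 0.853×8.314×311/301 = 7.33 L.
Isochoric: V stays 7.33 L; P/T = const ⇒ T₂ = 757 K, P₂ = 733 kPa.
W = 0 (no volume change).
ΔU = nCvΔT = 0.853×12.5×(757−311) = 4740 J.
Q = ΔU = 4740 J.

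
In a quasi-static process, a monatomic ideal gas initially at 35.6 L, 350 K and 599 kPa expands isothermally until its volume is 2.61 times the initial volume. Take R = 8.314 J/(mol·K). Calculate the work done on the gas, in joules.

n = P₁V₁/(RT₁) = 599×35.6/(8.314×350) = 7.33 mol.
Isothermal: T stays 350 K; PV = const ⇒ V₂ = 92.9 L, P₂ = 230 kPa.
W = nRT ln(V₂/V₁) = 7.33×8.314×350×ln(2.61) = 20500 J.
Work done on the gas = −W_by = -20500 J.

-20500 J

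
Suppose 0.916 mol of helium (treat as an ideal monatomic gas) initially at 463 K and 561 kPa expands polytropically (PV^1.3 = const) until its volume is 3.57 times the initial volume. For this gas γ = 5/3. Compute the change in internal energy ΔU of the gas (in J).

-1680 J

V₁ = nRT₁/P₁ = 0.916×8.314×463/561 = 6.29 L.
Polytropic n=1.3: T₂ = T₁(V₁/V₂)^(n−1) = 463×(0.280)^0.30 = 316 K; P₂ = P₁(V₁/V₂)^n = 107 kPa.
For an ideal gas ΔU = nCvΔT with Cv = (3/2)R = 12.5 J/(mol·K).
ΔU = 0.916×12.5×(316−463) = -1680 J.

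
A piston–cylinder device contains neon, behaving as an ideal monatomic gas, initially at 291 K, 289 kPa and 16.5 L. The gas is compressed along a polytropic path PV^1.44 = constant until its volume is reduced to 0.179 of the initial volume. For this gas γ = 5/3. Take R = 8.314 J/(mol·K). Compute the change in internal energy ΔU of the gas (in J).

8100 J

n = P₁V₁/(RT₁) = 289×16.5/(8.314×291) = 1.97 mol.
Polytropic n=1.44: T₂ = T₁(V₁/V₂)^(n−1) = 291×(5.59)^0.44 = 620 K; P₂ = P₁(V₁/V₂)^n = 3440 kPa.
For an ideal gas ΔU = nCvΔT with Cv = (3/2)R = 12.5 J/(mol·K).
ΔU = 1.97×12.5×(620−291) = 8100 J.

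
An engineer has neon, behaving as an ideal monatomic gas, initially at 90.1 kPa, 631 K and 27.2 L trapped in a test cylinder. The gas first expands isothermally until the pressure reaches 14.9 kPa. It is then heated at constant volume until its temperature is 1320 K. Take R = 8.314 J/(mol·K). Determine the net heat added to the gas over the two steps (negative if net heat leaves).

8420 J

n = P₁V₁/(RT₁) = 90.1×27.2/(8.314×631) = 0.467 mol.
Step 1 — Isothermal: T stays 631 K; PV = const ⇒ V₂ = 164 L, P₂ = 14.9 kPa.
ΔU = 0 (ideal gas, T constant).
W = nRT ln(V₂/V₁) = 0.467×8.314×631×ln(6.05) = 4410 J.
Q = ΔU + W = 4410 J.
State after step 1: P = 14.9 kPa, V = 164 L, T = 631 K.
Step 2 — Isochoric: V stays 164 L; P/T = const ⇒ T₂ = 1320 K, P₂ = 31.2 kPa.
W = 0 (no volume change).
ΔU = nCvΔT = 0.467×12.5×(1320−631) = 4010 J.
Q = ΔU = 4010 J.
Net over both steps: W = 4410 J, Q = 8420 J, ΔU = 4010 J.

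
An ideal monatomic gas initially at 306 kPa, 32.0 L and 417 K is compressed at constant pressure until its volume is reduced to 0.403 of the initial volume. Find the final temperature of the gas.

Isobaric: P stays 306 kPa; V/T = const ⇒ T₂ = 168 K, V₂ = 12.9 L.

168 K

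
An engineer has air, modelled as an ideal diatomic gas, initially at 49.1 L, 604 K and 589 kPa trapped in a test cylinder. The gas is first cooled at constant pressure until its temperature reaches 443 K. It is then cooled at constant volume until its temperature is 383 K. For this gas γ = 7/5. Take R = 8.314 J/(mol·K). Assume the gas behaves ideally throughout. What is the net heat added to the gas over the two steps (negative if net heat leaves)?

n = P₁V₁/(RT₁) = 589×49.1/(8.314×604) = 5.76 mol.
Step 1 — Isobaric: P stays 589 kPa; V/T = const ⇒ T₂ = 443 K, V₂ = 36.0 L.
W = PΔV = 589×(36.0−49.1) kPa·L = -7710 J.
ΔU = nCvΔT = 5.76×20.8×(443−604) = -19300 J.
Q = ΔU + W = nCpΔT = -27000 J.
State after step 1: P = 589 kPa, V = 36.0 L, T = 443 K.
Step 2 — Isochoric: V stays 36.0 L; P/T = const ⇒ T₂ = 383 K, P₂ = 509 kPa.
W = 0 (no volume change).
ΔU = nCvΔT = 5.76×20.8×(383−443) = -7180 J.
Q = ΔU = -7180 J.
Net over both steps: W = -7710 J, Q = -34200 J, ΔU = -26500 J.

-34200 J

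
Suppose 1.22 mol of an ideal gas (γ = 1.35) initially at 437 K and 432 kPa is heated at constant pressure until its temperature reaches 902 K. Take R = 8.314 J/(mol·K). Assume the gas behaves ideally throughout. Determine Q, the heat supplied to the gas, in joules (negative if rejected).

18200 J

V₁ = nRT₁/P₁ = 1.22×8.314×437/432 = 10.3 L.
Isobaric: P stays 432 kPa; V/T = const ⇒ T₂ = 902 K, V₂ = 21.2 L.
W = PΔV = 432×(21.2−10.3) kPa·L = 4720 J.
ΔU = nCvΔT = 1.22×23.8×(902−437) = 13500 J.
Q = ΔU + W = nCpΔT = 18200 J.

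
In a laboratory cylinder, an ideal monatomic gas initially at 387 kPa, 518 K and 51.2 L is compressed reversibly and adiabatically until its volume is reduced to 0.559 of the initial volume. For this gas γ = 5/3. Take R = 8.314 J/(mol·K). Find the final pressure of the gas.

Adiabatic: TV^(γ−1) = const ⇒ T₂ = 518×(1.79)^0.667 = 763 K; PV^γ = const ⇒ P₂ = 1020 kPa.

1020 kPa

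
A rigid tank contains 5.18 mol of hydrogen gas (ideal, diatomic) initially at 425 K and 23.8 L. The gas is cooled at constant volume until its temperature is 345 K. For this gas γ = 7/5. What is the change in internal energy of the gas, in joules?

-8610 J

P₁ = nRT₁/V₁ = 5.18×8.314×425/23.8 = 769 kPa.
Isochoric: V stays 23.8 L; P/T = const ⇒ T₂ = 345 K, P₂ = 624 kPa.
For an ideal gas ΔU = nCvΔT with Cv = (5/2)R = 20.8 J/(mol·K).
ΔU = 5.18×20.8×(345−425) = -8610 J.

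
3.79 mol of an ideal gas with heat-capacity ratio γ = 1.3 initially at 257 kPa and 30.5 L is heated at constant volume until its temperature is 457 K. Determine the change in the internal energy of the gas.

T₁ = P₁V₁/(nR) = 257×30.5/(3.79×8.314) = 249 K.
Isochoric: V stays 30.5 L; P/T = const ⇒ T₂ = 457 K, P₂ = 472 kPa.
For an ideal gas ΔU = nCvΔT with Cv = R/(γ−1) = 27.7 J/(mol·K).
ΔU = 3.79×27.7×(457−249) = 21900 J.

21900 J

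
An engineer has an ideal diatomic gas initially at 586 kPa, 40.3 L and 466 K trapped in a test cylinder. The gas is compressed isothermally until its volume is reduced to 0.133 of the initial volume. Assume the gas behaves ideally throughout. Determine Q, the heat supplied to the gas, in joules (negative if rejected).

-47600 J

n = P₁V₁/(RT₁) = 586×40.3/(8.314×466) = 6.10 mol.
Isothermal: T stays 466 K; PV = const ⇒ V₂ = 5.36 L, P₂ = 4410 kPa.
ΔU = 0 (ideal gas, T constant).
W = nRT ln(V₂/V₁) = 6.10×8.314×466×ln(0.133) = -47600 J.
Q = ΔU + W = -47600 J.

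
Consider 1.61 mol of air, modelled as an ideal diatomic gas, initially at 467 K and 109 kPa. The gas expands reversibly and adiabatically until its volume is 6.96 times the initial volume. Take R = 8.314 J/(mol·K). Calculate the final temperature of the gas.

215 K

V₁ = nRT₁/P₁ = 1.61×8.314×467/109 = 57.3 L.
Adiabatic: TV^(γ−1) = const ⇒ T₂ = 467×(0.144)^0.400 = 215 K; PV^γ = const ⇒ P₂ = 7.21 kPa.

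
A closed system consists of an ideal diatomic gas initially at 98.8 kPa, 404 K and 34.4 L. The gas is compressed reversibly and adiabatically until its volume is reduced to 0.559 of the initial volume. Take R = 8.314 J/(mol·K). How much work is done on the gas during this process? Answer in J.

2230 J

n = P₁V₁/(RT₁) = 98.8×34.4/(8.314×404) = 1.01 mol.
Adiabatic: TV^(γ−1) = const ⇒ T₂ = 404×(1.79)^0.400 = 510 K; PV^γ = const ⇒ P₂ = 223 kPa.
ΔU = nCvΔT = 1.01×20.8×(510−404) = 2230 J.
Q = 0 for an adiabatic process, so W = −ΔU = -2230 J.
Work done on the gas = −W_by = 2230 J.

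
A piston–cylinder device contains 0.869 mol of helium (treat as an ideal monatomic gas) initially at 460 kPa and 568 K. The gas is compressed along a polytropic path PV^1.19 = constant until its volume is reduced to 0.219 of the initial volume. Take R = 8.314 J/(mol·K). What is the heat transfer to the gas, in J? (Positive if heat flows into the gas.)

-5170 J

V₁ = nRT₁/P₁ = 0.869×8.314×568/460 = 8.92 L.
Polytropic n=1.19: T₂ = T₁(V₁/V₂)^(n−1) = 568×(4.57)^0.19 = 758 K; P₂ = P₁(V₁/V₂)^n = 2800 kPa.
W = (P₁V₁−P₂V₂)/(n−1) = (460×8.92−2800×1.95)/0.19 = -7220 J.
ΔU = nCvΔT = 0.869×12.5×(758−568) = 2060 J.
Q = ΔU + W = -5170 J.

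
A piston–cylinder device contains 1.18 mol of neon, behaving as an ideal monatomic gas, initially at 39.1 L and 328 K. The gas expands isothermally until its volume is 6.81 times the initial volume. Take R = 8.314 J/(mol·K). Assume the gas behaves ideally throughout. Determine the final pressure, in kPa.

P₁ = nRT₁/V₁ = 1.18×8.314×328/39.1 = 82.3 kPa.
Isothermal: T stays 328 K; PV = const ⇒ V₂ = 266 L, P₂ = 12.1 kPa.

12.1 kPa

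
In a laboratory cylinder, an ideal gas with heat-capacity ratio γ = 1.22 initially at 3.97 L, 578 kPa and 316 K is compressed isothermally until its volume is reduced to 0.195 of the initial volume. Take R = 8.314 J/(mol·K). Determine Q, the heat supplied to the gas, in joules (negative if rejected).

n = P₁V₁/(RT₁) = 578×3.97/(8.314×316) = 0.873 mol.
Isothermal: T stays 316 K; PV = const ⇒ V₂ = 0.774 L, P₂ = 2960 kPa.
ΔU = 0 (ideal gas, T constant).
W = nRT ln(V₂/V₁) = 0.873×8.314×316×ln(0.195) = -3750 J.
Q = ΔU + W = -3750 J.

-3750 J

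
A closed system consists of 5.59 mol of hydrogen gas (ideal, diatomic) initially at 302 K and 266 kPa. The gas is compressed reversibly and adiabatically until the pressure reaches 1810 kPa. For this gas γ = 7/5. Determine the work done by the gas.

V₁ = nRT₁/P₁ = 5.59×8.314×302/266 = 52.8 L.
Adiabatic: T₂/T₁ = (P₂/P₁)^((γ−1)/γ) ⇒ T₂ = 302×(6.80)^0.286 = 522 K; V₂ = 13.4 L.
ΔU = nCvΔT = 5.59×20.8×(522−302) = 25600 J.
Q = 0 for an adiabatic process, so W = −ΔU = -25600 J.

-25600 J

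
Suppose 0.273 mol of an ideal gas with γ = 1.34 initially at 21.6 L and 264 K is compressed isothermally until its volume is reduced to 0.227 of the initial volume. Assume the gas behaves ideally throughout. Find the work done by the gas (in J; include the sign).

-889 J

P₁ = nRT₁/V₁ = 0.273×8.314×264/21.6 = 27.7 kPa.
Isothermal: T stays 264 K; PV = const ⇒ V₂ = 4.90 L, P₂ = 122 kPa.
W = nRT ln(V₂/V₁) = 0.273×8.314×264×ln(0.227) = -889 J.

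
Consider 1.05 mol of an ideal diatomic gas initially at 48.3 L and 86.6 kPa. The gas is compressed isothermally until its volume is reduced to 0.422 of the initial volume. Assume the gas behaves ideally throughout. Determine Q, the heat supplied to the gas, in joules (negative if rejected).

T₁ = P₁V₁/(nR) = 86.6×48.3/(1.05×8.314) = 479 K.
Isothermal: T stays 479 K; PV = const ⇒ V₂ = 20.4 L, P₂ = 205 kPa.
ΔU = 0 (ideal gas, T constant).
W = nRT ln(V₂/V₁) = 1.05×8.314×479×ln(0.422) = -3610 J.
Q = ΔU + W = -3610 J.

-3610 J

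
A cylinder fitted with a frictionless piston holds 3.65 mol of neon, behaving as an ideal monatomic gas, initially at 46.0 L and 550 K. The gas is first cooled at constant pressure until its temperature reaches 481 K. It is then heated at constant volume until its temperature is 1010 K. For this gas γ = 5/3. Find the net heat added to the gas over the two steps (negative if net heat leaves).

18800 J

P₁ = nRT₁/V₁ = 3.65×8.314×550/46.0 = 363 kPa.
Step 1 — Isobaric: P stays 363 kPa; V/T = const ⇒ T₂ = 481 K, V₂ = 40.2 L.
W = PΔV = 363×(40.2−46.0) kPa·L = -2090 J.
ΔU = nCvΔT = 3.65×12.5×(481−550) = -3140 J.
Q = ΔU + W = nCpΔT = -5230 J.
State after step 1: P = 363 kPa, V = 40.2 L, T = 481 K.
Step 2 — Isochoric: V stays 40.2 L; P/T = const ⇒ T₂ = 1010 K, P₂ = 762 kPa.
W = 0 (no volume change).
ΔU = nCvΔT = 3.65×12.5×(1010−481) = 24100 J.
Q = ΔU = 24100 J.
Net over both steps: W = -2090 J, Q = 18800 J, ΔU = 20900 J.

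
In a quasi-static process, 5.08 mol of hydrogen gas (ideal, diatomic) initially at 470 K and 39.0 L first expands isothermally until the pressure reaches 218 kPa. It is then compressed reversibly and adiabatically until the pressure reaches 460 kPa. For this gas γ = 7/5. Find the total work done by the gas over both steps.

P₁ = nRT₁/V₁ = 5.08×8.314×470/39.0 = 509 kPa.
Step 1 — Isothermal: T stays 470 K; PV = const ⇒ V₂ = 91.1 L, P₂ = 218 kPa.
ΔU = 0 (ideal gas, T constant).
W = nRT ln(V₂/V₁) = 5.08×8.314×470×ln(2.33) = 16800 J.
Q = ΔU + W = 16800 J.
State after step 1: P = 218 kPa, V = 91.1 L, T = 470 K.
Step 2 — Adiabatic: T₂/T₁ = (P₂/P₁)^((γ−1)/γ) ⇒ T₂ = 470×(2.11)^0.286 = 582 K; V₂ = 53.4 L.
ΔU = nCvΔT = 5.08×20.8×(582−470) = 11800 J.
Q = 0 for an adiabatic process, so W = −ΔU = -11800 J.
Net over both steps: W = 5030 J, Q = 16800 J, ΔU = 11800 J.

5030 J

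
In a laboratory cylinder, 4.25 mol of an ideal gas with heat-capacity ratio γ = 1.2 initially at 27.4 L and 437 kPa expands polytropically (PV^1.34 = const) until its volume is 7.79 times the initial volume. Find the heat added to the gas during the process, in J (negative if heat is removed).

-12400 J

T₁ = P₁V₁/(nR) = 437×27.4/(4.25×8.314) = 339 K.
Polytropic n=1.34: T₂ = T₁(V₁/V₂)^(n−1) = 339×(0.128)^0.34 = 169 K; P₂ = P₁(V₁/V₂)^n = 27.9 kPa.
W = (P₁V₁−P₂V₂)/(n−1) = (437×27.4−27.9×213)/0.34 = 17700 J.
ΔU = nCvΔT = 4.25×41.6×(169−339) = -30100 J.
Q = ΔU + W = -12400 J.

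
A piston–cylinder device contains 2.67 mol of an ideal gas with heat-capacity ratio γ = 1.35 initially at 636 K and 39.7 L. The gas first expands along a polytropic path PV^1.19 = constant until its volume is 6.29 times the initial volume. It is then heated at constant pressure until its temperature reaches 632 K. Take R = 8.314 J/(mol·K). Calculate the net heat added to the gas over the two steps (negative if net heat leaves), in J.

25700 J

P₁ = nRT₁/V₁ = 2.67×8.314×636/39.7 = 356 kPa.
Step 1 — Polytropic n=1.19: T₂ = T₁(V₁/V₂)^(n−1) = 636×(0.159)^0.19 = 448 K; P₂ = P₁(V₁/V₂)^n = 39.9 kPa.
W = (P₁V₁−P₂V₂)/(n−1) = (356×39.7−39.9×250)/0.19 = 21900 J.
ΔU = nCvΔT = 2.67×23.8×(448−636) = -11900 J.
Q = ΔU + W = 10000 J.
State after step 1: P = 39.9 kPa, V = 250 L, T = 448 K.
Step 2 — Isobaric: P stays 39.9 kPa; V/T = const ⇒ T₂ = 632 K, V₂ = 352 L.
W = PΔV = 39.9×(352−250) kPa·L = 4070 J.
ΔU = nCvΔT = 2.67×23.8×(632−448) = 11600 J.
Q = ΔU + W = nCpΔT = 15700 J.
Net over both steps: W = 26000 J, Q = 25700 J, ΔU = -254 J.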